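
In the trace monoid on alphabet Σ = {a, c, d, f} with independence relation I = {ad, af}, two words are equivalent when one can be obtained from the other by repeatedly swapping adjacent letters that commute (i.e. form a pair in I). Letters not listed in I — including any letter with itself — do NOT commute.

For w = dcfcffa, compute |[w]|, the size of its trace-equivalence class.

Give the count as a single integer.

piece 0:d — minimal
piece 1:c rests on {0:d}
piece 2:f rests on {1:c}
piece 3:c rests on {2:f}
piece 4:f rests on {3:c}
piece 5:f rests on {4:f}
piece 6:a rests on {3:c}
minimal pieces: {0:d}
ways to finish when only these pieces remain (= sum over removing one remaining piece with nothing left below it):
  1 left: {5}→1  {6}→1
  2 left: {4,5}→1  {5,6}→2
  3 left: {4,5,6}→3
  4 left: {3,4,5,6}→3
  5 left: {2,3,4,5,6}→3
  placing 0:d first → 3 extensions

3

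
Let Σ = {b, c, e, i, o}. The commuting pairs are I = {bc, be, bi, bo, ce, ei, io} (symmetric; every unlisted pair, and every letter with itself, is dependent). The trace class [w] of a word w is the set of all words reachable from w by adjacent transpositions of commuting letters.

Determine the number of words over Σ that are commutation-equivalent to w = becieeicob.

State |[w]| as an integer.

#0=b has no predecessor
#1=e has no predecessor
#2=c has no predecessor
#3=i depends on [2:c]
#4=e depends on [1:e]
#5=e depends on [4:e]
#6=i depends on [3:i]
#7=c depends on [6:i]
#8=o depends on [5:e, 7:c]
#9=b depends on [0:b]
sources: [0:b, 1:e, 2:c]
N(rest) = Σ N(rest − s) over sources s of rest; N(one piece) = 1:
  size 1 → [8]=1  [9]=1
  size 2 → [0,9]=1  [5,8]=1  [7,8]=1  [8,9]=2
  size 3 → [0,8,9]=3  [4,5,8]=1  [5,7,8]=2  [5,8,9]=3  [6,7,8]=1  [7,8,9]=3
  size 4 → [0,5,8,9]=6  [0,7,8,9]=6  [1,4,5,8]=1  [3,6,7,8]=1  [4,5,7,8]=3  [4,5,8,9]=4  [5,6,7,8]=3  [5,7,8,9]=8  [6,7,8,9]=4
  size 5 → [0,4,5,8,9]=10  [0,5,7,8,9]=20  [0,6,7,8,9]=10  [1,4,5,7,8]=4  [1,4,5,8,9]=5  [2,3,6,7,8]=1  [3,5,6,7,8]=4  [3,6,7,8,9]=5  [4,5,6,7,8]=6  [4,5,7,8,9]=15  [5,6,7,8,9]=15
  size 6 → [0,1,4,5,8,9]=15  [0,3,6,7,8,9]=15  [0,4,5,7,8,9]=45  [0,5,6,7,8,9]=45  [1,4,5,6,7,8]=10  [1,4,5,7,8,9]=24  [2,3,5,6,7,8]=5  [2,3,6,7,8,9]=6  [3,4,5,6,7,8]=10  [3,5,6,7,8,9]=24  [4,5,6,7,8,9]=36
  size 7 → [0,1,4,5,7,8,9]=84  [0,2,3,6,7,8,9]=21  [0,3,5,6,7,8,9]=84  [0,4,5,6,7,8,9]=126  [1,3,4,5,6,7,8]=20  [1,4,5,6,7,8,9]=70  [2,3,4,5,6,7,8]=15  [2,3,5,6,7,8,9]=35  [3,4,5,6,7,8,9]=70
  size 8 → [0,1,4,5,6,7,8,9]=280  [0,2,3,5,6,7,8,9]=140  [0,3,4,5,6,7,8,9]=280  [1,2,3,4,5,6,7,8]=35  [1,3,4,5,6,7,8,9]=160  [2,3,4,5,6,7,8,9]=120
  first=0(b) contributes 315
  first=1(e) contributes 540
  first=2(c) contributes 720
|[w]| = 1575

1575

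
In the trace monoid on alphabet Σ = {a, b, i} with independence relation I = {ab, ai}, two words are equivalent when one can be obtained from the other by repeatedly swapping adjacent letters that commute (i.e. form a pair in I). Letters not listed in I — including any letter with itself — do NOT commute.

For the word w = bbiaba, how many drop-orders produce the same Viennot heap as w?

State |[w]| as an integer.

piece 0:b — minimal
piece 1:b rests on {0:b}
piece 2:i rests on {1:b}
piece 3:a — minimal
piece 4:b rests on {2:i}
piece 5:a rests on {3:a}
minimal pieces: {0:b, 3:a}
ways to finish when only these pieces remain (= sum over removing one remaining piece with nothing left below it):
  1 left: {4}→1  {5}→1
  2 left: {2,4}→1  {3,5}→1  {4,5}→2
  3 left: {1,2,4}→1  {2,4,5}→3  {3,4,5}→3
  4 left: {0,1,2,4}→1  {1,2,4,5}→4  {2,3,4,5}→6
  placing 0:b first → 10 extensions
  placing 3:a first → 5 extensions
total linear extensions = 15

15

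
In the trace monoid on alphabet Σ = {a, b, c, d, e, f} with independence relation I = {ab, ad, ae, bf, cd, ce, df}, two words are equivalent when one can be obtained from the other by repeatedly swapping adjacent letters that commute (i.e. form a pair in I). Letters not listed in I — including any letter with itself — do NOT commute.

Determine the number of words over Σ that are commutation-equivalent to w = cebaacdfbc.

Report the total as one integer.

59

piece 0:c — minimal
piece 1:e — minimal
piece 2:b rests on {0:c, 1:e}
piece 3:a rests on {0:c}
piece 4:a rests on {3:a}
piece 5:c rests on {2:b, 4:a}
piece 6:d rests on {2:b}
piece 7:f rests on {5:c}
piece 8:b rests on {5:c, 6:d}
piece 9:c rests on {7:f, 8:b}
minimal pieces: {0:c, 1:e}
ways to finish when only these pieces remain (= sum over removing one remaining piece with nothing left below it):
  1 left: {9}→1
  2 left: {7,9}→1  {8,9}→1
  3 left: {6,8,9}→1  {7,8,9}→2
  4 left: {5,7,8,9}→2  {6,7,8,9}→3
  5 left: {4,5,7,8,9}→2  {5,6,7,8,9}→5
  6 left: {2,5,6,7,8,9}→5  {3,4,5,7,8,9}→2  {4,5,6,7,8,9}→7
  7 left: {1,2,5,6,7,8,9}→5  {2,4,5,6,7,8,9}→12  {3,4,5,6,7,8,9}→9
  8 left: {1,2,4,5,6,7,8,9}→17  {2,3,4,5,6,7,8,9}→21
  placing 0:c first → 38 extensions
  placing 1:e first → 21 extensions
total linear extensions = 59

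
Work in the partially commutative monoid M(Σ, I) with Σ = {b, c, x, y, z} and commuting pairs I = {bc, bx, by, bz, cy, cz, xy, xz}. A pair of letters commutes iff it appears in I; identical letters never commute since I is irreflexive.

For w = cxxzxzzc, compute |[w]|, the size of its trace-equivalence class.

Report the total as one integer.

56

drop 0:c onto floor
drop 1:x onto {0:c}
drop 2:x onto {1:x}
drop 3:z onto floor
drop 4:x onto {2:x}
drop 5:z onto {3:z}
drop 6:z onto {5:z}
drop 7:c onto {4:x}
ground layer = {0:c, 3:z}
drop-orders for the pieces not yet dropped (sum over which currently-grounded one goes next):
  1 to go: {6} 1  {7} 1
  2 to go: {4,7} 1  {5,6} 1  {6,7} 2
  3 to go: {2,4,7} 1  {3,5,6} 1  {4,6,7} 3  {5,6,7} 3
  4 to go: {1,2,4,7} 1  {2,4,6,7} 4  {3,5,6,7} 4  {4,5,6,7} 6
  5 to go: {0,1,2,4,7} 1  {1,2,4,6,7} 5  {2,4,5,6,7} 10  {3,4,5,6,7} 10
  6 to go: {0,1,2,4,6,7} 6  {1,2,4,5,6,7} 15  {2,3,4,5,6,7} 20
  if 0:c drops first: 35 orders
  if 3:z drops first: 21 orders
heap linearizations: 56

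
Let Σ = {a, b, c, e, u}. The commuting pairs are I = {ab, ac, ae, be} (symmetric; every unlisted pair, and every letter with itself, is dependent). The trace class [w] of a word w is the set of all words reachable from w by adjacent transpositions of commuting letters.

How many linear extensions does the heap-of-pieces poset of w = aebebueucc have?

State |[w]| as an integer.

drop 0:a onto floor
drop 1:e onto floor
drop 2:b onto floor
drop 3:e onto {1:e}
drop 4:b onto {2:b}
drop 5:u onto {0:a, 3:e, 4:b}
drop 6:e onto {5:u}
drop 7:u onto {6:e}
drop 8:c onto {7:u}
drop 9:c onto {8:c}
ground layer = {0:a, 1:e, 2:b}
drop-orders for the pieces not yet dropped (sum over which currently-grounded one goes next):
  1 to go: {9} 1
  2 to go: {8,9} 1
  3 to go: {7,8,9} 1
  4 to go: {6,7,8,9} 1
  5 to go: {5,6,7,8,9} 1
  6 to go: {0,5,6,7,8,9} 1  {3,5,6,7,8,9} 1  {4,5,6,7,8,9} 1
  7 to go: {0,3,5,6,7,8,9} 2  {0,4,5,6,7,8,9} 2  {1,3,5,6,7,8,9} 1  {2,4,5,6,7,8,9} 1  {3,4,5,6,7,8,9} 2
  8 to go: {0,1,3,5,6,7,8,9} 3  {0,2,4,5,6,7,8,9} 3  {0,3,4,5,6,7,8,9} 6  {1,3,4,5,6,7,8,9} 3  {2,3,4,5,6,7,8,9} 3
  if 0:a drops first: 6 orders
  if 1:e drops first: 12 orders
  if 2:b drops first: 12 orders
heap linearizations: 30

30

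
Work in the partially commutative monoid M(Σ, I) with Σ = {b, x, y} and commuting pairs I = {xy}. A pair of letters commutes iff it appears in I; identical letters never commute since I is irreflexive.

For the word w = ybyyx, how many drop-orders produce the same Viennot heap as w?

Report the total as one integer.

piece 0:y — minimal
piece 1:b rests on {0:y}
piece 2:y rests on {1:b}
piece 3:y rests on {2:y}
piece 4:x rests on {1:b}
minimal pieces: {0:y}
ways to finish when only these pieces remain (= sum over removing one remaining piece with nothing left below it):
  1 left: {3}→1  {4}→1
  2 left: {2,3}→1  {3,4}→2
  3 left: {2,3,4}→3
  placing 0:y first → 3 extensions

3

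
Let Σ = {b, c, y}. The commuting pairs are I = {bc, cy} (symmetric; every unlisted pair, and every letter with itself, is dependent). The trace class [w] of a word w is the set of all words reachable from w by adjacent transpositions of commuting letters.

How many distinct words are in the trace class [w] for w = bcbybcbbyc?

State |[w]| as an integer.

120

drop 0:b onto floor
drop 1:c onto floor
drop 2:b onto {0:b}
drop 3:y onto {2:b}
drop 4:b onto {3:y}
drop 5:c onto {1:c}
drop 6:b onto {4:b}
drop 7:b onto {6:b}
drop 8:y onto {7:b}
drop 9:c onto {5:c}
ground layer = {0:b, 1:c}
drop-orders for the pieces not yet dropped (sum over which currently-grounded one goes next):
  1 to go: {8} 1  {9} 1
  2 to go: {5,9} 1  {7,8} 1  {8,9} 2
  3 to go: {1,5,9} 1  {5,8,9} 3  {6,7,8} 1  {7,8,9} 3
  4 to go: {1,5,8,9} 4  {4,6,7,8} 1  {5,7,8,9} 6  {6,7,8,9} 4
  5 to go: {1,5,7,8,9} 10  {3,4,6,7,8} 1  {4,6,7,8,9} 5  {5,6,7,8,9} 10
  6 to go: {1,5,6,7,8,9} 20  {2,3,4,6,7,8} 1  {3,4,6,7,8,9} 6  {4,5,6,7,8,9} 15
  7 to go: {0,2,3,4,6,7,8} 1  {1,4,5,6,7,8,9} 35  {2,3,4,6,7,8,9} 7  {3,4,5,6,7,8,9} 21
  8 to go: {0,2,3,4,6,7,8,9} 8  {1,3,4,5,6,7,8,9} 56  {2,3,4,5,6,7,8,9} 28
  if 0:b drops first: 84 orders
  if 1:c drops first: 36 orders
heap linearizations: 120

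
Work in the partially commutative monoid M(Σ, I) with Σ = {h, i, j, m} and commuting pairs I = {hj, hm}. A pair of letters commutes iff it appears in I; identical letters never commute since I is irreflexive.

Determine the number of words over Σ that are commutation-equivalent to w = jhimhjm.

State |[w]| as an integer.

#0=j has no predecessor
#1=h has no predecessor
#2=i depends on [0:j, 1:h]
#3=m depends on [2:i]
#4=h depends on [2:i]
#5=j depends on [3:m]
#6=m depends on [5:j]
sources: [0:j, 1:h]
N(rest) = Σ N(rest − s) over sources s of rest; N(one piece) = 1:
  size 1 → [4]=1  [6]=1
  size 2 → [4,6]=2  [5,6]=1
  size 3 → [3,5,6]=1  [4,5,6]=3
  size 4 → [3,4,5,6]=4
  size 5 → [2,3,4,5,6]=4
  first=0(j) contributes 4
  first=1(h) contributes 4
|[w]| = 8

8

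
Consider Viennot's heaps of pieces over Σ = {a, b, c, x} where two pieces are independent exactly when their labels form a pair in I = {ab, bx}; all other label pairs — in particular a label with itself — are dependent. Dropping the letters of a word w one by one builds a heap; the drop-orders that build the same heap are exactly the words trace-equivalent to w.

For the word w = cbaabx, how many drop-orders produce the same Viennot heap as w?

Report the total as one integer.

10

piece 0:c — minimal
piece 1:b rests on {0:c}
piece 2:a rests on {0:c}
piece 3:a rests on {2:a}
piece 4:b rests on {1:b}
piece 5:x rests on {3:a}
minimal pieces: {0:c}
ways to finish when only these pieces remain (= sum over removing one remaining piece with nothing left below it):
  1 left: {4}→1  {5}→1
  2 left: {1,4}→1  {3,5}→1  {4,5}→2
  3 left: {1,4,5}→3  {2,3,5}→1  {3,4,5}→3
  4 left: {1,3,4,5}→6  {2,3,4,5}→4
  placing 0:c first → 10 extensions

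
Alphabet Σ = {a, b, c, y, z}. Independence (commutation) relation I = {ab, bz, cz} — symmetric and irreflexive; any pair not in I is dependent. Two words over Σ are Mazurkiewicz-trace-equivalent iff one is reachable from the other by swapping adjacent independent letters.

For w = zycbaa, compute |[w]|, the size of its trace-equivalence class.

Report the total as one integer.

3

0(z) covers ∅
1(y) covers 0:z
2(c) covers 1:y
3(b) covers 2:c
4(a) covers 2:c
5(a) covers 4:a
floor of heap: 0:z
completions by unplaced set U, small U first (add the entries for U minus each lowest piece of U):
  |U|=1: {3}:1  {5}:1
  |U|=2: {3,5}:2  {4,5}:1
  |U|=3: {3,4,5}:3
  |U|=4: {2,3,4,5}:3
  start at 0(z): 3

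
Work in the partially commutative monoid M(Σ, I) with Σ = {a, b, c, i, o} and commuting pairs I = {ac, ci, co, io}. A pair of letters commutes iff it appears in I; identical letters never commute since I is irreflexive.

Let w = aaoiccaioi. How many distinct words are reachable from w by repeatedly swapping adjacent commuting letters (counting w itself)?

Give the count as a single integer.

270

piece 0:a — minimal
piece 1:a rests on {0:a}
piece 2:o rests on {1:a}
piece 3:i rests on {1:a}
piece 4:c — minimal
piece 5:c rests on {4:c}
piece 6:a rests on {2:o, 3:i}
piece 7:i rests on {6:a}
piece 8:o rests on {6:a}
piece 9:i rests on {7:i}
minimal pieces: {0:a, 4:c}
ways to finish when only these pieces remain (= sum over removing one remaining piece with nothing left below it):
  1 left: {5}→1  {8}→1  {9}→1
  2 left: {4,5}→1  {5,8}→2  {5,9}→2  {7,9}→1  {8,9}→2
  3 left: {4,5,8}→3  {4,5,9}→3  {5,7,9}→3  {5,8,9}→6  {7,8,9}→3
  4 left: {4,5,7,9}→6  {4,5,8,9}→12  {5,7,8,9}→12  {6,7,8,9}→3
  5 left: {2,6,7,8,9}→3  {3,6,7,8,9}→3  {4,5,7,8,9}→30  {5,6,7,8,9}→15
  6 left: {2,3,6,7,8,9}→6  {2,5,6,7,8,9}→18  {3,5,6,7,8,9}→18  {4,5,6,7,8,9}→45
  7 left: {1,2,3,6,7,8,9}→6  {2,3,5,6,7,8,9}→42  {2,4,5,6,7,8,9}→63  {3,4,5,6,7,8,9}→63
  8 left: {0,1,2,3,6,7,8,9}→6  {1,2,3,5,6,7,8,9}→48  {2,3,4,5,6,7,8,9}→168
  placing 0:a first → 216 extensions
  placing 4:c first → 54 extensions
total linear extensions = 270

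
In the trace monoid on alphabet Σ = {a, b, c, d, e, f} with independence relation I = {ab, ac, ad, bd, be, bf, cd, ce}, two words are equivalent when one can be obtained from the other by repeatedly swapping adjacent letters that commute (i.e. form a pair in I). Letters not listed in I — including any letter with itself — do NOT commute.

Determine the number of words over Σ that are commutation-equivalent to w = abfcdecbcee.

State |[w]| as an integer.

piece 0:a — minimal
piece 1:b — minimal
piece 2:f rests on {0:a}
piece 3:c rests on {1:b, 2:f}
piece 4:d rests on {2:f}
piece 5:e rests on {4:d}
piece 6:c rests on {3:c}
piece 7:b rests on {6:c}
piece 8:c rests on {7:b}
piece 9:e rests on {5:e}
piece 10:e rests on {9:e}
minimal pieces: {0:a, 1:b}
ways to finish when only these pieces remain (= sum over removing one remaining piece with nothing left below it):
  1 left: {8}→1  {10}→1
  2 left: {7,8}→1  {8,10}→2  {9,10}→1
  3 left: {5,9,10}→1  {6,7,8}→1  {7,8,10}→3  {8,9,10}→3
  4 left: {3,6,7,8}→1  {4,5,9,10}→1  {5,8,9,10}→4  {6,7,8,10}→4  {7,8,9,10}→6
  5 left: {1,3,6,7,8}→1  {3,6,7,8,10}→5  {4,5,8,9,10}→5  {5,7,8,9,10}→10  {6,7,8,9,10}→10
  6 left: {1,3,6,7,8,10}→6  {3,6,7,8,9,10}→15  {4,5,7,8,9,10}→15  {5,6,7,8,9,10}→20
  7 left: {1,3,6,7,8,9,10}→21  {3,5,6,7,8,9,10}→35  {4,5,6,7,8,9,10}→35
  8 left: {1,3,5,6,7,8,9,10}→56  {3,4,5,6,7,8,9,10}→70
  9 left: {1,3,4,5,6,7,8,9,10}→126  {2,3,4,5,6,7,8,9,10}→70
  placing 0:a first → 196 extensions
  placing 1:b first → 70 extensions
total linear extensions = 266

266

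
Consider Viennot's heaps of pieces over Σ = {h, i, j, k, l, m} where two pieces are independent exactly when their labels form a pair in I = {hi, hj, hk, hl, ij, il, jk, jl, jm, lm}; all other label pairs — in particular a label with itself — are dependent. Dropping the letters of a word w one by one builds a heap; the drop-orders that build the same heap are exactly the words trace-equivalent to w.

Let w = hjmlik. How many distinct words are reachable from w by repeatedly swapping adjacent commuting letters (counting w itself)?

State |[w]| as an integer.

24

0(h) covers ∅
1(j) covers ∅
2(m) covers 0:h
3(l) covers ∅
4(i) covers 2:m
5(k) covers 3:l, 4:i
floor of heap: 0:h, 1:j, 3:l
completions by unplaced set U, small U first (add the entries for U minus each lowest piece of U):
  |U|=1: {1}:1  {5}:1
  |U|=2: {1,5}:2  {3,5}:1  {4,5}:1
  |U|=3: {1,3,5}:3  {1,4,5}:3  {2,4,5}:1  {3,4,5}:2
  |U|=4: {0,2,4,5}:1  {1,2,4,5}:4  {1,3,4,5}:8  {2,3,4,5}:3
  start at 0(h): 15
  start at 1(j): 4
  start at 3(l): 5
sum over floor = 24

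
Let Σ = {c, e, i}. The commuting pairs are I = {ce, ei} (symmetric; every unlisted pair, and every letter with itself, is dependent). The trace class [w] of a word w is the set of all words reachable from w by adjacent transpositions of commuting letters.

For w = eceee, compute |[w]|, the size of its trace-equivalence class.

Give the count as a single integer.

piece 0:e — minimal
piece 1:c — minimal
piece 2:e rests on {0:e}
piece 3:e rests on {2:e}
piece 4:e rests on {3:e}
minimal pieces: {0:e, 1:c}
ways to finish when only these pieces remain (= sum over removing one remaining piece with nothing left below it):
  1 left: {1}→1  {4}→1
  2 left: {1,4}→2  {3,4}→1
  3 left: {1,3,4}→3  {2,3,4}→1
  placing 0:e first → 4 extensions
  placing 1:c first → 1 extensions
total linear extensions = 5

5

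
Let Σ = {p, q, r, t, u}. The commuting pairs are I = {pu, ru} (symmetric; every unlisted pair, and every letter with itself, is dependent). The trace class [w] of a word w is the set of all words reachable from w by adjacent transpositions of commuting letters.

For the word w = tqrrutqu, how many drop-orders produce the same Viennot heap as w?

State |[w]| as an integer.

drop 0:t onto floor
drop 1:q onto {0:t}
drop 2:r onto {1:q}
drop 3:r onto {2:r}
drop 4:u onto {1:q}
drop 5:t onto {3:r, 4:u}
drop 6:q onto {5:t}
drop 7:u onto {6:q}
ground layer = {0:t}
drop-orders for the pieces not yet dropped (sum over which currently-grounded one goes next):
  1 to go: {7} 1
  2 to go: {6,7} 1
  3 to go: {5,6,7} 1
  4 to go: {3,5,6,7} 1  {4,5,6,7} 1
  5 to go: {2,3,5,6,7} 1  {3,4,5,6,7} 2
  6 to go: {2,3,4,5,6,7} 3
  if 0:t drops first: 3 orders

3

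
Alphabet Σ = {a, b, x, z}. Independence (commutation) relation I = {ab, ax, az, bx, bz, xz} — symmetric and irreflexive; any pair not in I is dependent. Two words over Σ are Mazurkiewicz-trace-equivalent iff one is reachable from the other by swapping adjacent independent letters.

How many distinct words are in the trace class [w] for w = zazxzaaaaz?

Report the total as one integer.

1260

0(z) covers ∅
1(a) covers ∅
2(z) covers 0:z
3(x) covers ∅
4(z) covers 2:z
5(a) covers 1:a
6(a) covers 5:a
7(a) covers 6:a
8(a) covers 7:a
9(z) covers 4:z
floor of heap: 0:z, 1:a, 3:x
completions by unplaced set U, small U first (add the entries for U minus each lowest piece of U):
  |U|=1: {3}:1  {8}:1  {9}:1
  |U|=2: {3,8}:2  {3,9}:2  {4,9}:1  {7,8}:1  {8,9}:2
  |U|=3: {2,4,9}:1  {3,4,9}:3  {3,7,8}:3  {3,8,9}:6  {4,8,9}:3  {6,7,8}:1  {7,8,9}:3
  |U|=4: {0,2,4,9}:1  {2,3,4,9}:4  {2,4,8,9}:4  {3,4,8,9}:12  {3,6,7,8}:4  {3,7,8,9}:12  {4,7,8,9}:6  {5,6,7,8}:1  {6,7,8,9}:4
  |U|=5: {0,2,3,4,9}:5  {0,2,4,8,9}:5  {1,5,6,7,8}:1  {2,3,4,8,9}:20  {2,4,7,8,9}:10  {3,4,7,8,9}:30  {3,5,6,7,8}:5  {3,6,7,8,9}:20  {4,6,7,8,9}:10  {5,6,7,8,9}:5
  |U|=6: {0,2,3,4,8,9}:30  {0,2,4,7,8,9}:15  {1,3,5,6,7,8}:6  {1,5,6,7,8,9}:6  {2,3,4,7,8,9}:60  {2,4,6,7,8,9}:20  {3,4,6,7,8,9}:60  {3,5,6,7,8,9}:30  {4,5,6,7,8,9}:15
  |U|=7: {0,2,3,4,7,8,9}:105  {0,2,4,6,7,8,9}:35  {1,3,5,6,7,8,9}:42  {1,4,5,6,7,8,9}:21  {2,3,4,6,7,8,9}:140  {2,4,5,6,7,8,9}:35  {3,4,5,6,7,8,9}:105
  |U|=8: {0,2,3,4,6,7,8,9}:280  {0,2,4,5,6,7,8,9}:70  {1,2,4,5,6,7,8,9}:56  {1,3,4,5,6,7,8,9}:168  {2,3,4,5,6,7,8,9}:280
  start at 0(z): 504
  start at 1(a): 630
  start at 3(x): 126
sum over floor = 1260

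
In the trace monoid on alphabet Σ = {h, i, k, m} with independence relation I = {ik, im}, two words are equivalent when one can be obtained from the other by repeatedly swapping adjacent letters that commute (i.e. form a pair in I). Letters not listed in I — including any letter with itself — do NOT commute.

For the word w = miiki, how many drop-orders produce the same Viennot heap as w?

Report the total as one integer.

10

piece 0:m — minimal
piece 1:i — minimal
piece 2:i rests on {1:i}
piece 3:k rests on {0:m}
piece 4:i rests on {2:i}
minimal pieces: {0:m, 1:i}
ways to finish when only these pieces remain (= sum over removing one remaining piece with nothing left below it):
  1 left: {3}→1  {4}→1
  2 left: {0,3}→1  {2,4}→1  {3,4}→2
  3 left: {0,3,4}→3  {1,2,4}→1  {2,3,4}→3
  placing 0:m first → 4 extensions
  placing 1:i first → 6 extensions
total linear extensions = 10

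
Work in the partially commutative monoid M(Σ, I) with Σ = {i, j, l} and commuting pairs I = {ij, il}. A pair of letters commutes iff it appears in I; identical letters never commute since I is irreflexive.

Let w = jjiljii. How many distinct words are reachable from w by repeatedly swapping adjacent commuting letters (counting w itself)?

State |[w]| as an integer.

0(j) covers ∅
1(j) covers 0:j
2(i) covers ∅
3(l) covers 1:j
4(j) covers 3:l
5(i) covers 2:i
6(i) covers 5:i
floor of heap: 0:j, 2:i
completions by unplaced set U, small U first (add the entries for U minus each lowest piece of U):
  |U|=1: {4}:1  {6}:1
  |U|=2: {3,4}:1  {4,6}:2  {5,6}:1
  |U|=3: {1,3,4}:1  {2,5,6}:1  {3,4,6}:3  {4,5,6}:3
  |U|=4: {0,1,3,4}:1  {1,3,4,6}:4  {2,4,5,6}:4  {3,4,5,6}:6
  |U|=5: {0,1,3,4,6}:5  {1,3,4,5,6}:10  {2,3,4,5,6}:10
  start at 0(j): 20
  start at 2(i): 15
sum over floor = 35

35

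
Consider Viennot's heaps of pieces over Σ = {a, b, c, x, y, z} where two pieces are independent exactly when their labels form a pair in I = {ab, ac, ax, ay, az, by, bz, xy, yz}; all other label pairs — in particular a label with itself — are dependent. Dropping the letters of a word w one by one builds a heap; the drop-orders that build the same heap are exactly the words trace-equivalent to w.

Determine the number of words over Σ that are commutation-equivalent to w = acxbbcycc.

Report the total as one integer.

9

#0=a has no predecessor
#1=c has no predecessor
#2=x depends on [1:c]
#3=b depends on [2:x]
#4=b depends on [3:b]
#5=c depends on [4:b]
#6=y depends on [5:c]
#7=c depends on [6:y]
#8=c depends on [7:c]
sources: [0:a, 1:c]
N(rest) = Σ N(rest − s) over sources s of rest; N(one piece) = 1:
  size 1 → [0]=1  [8]=1
  size 2 → [0,8]=2  [7,8]=1
  size 3 → [0,7,8]=3  [6,7,8]=1
  size 4 → [0,6,7,8]=4  [5,6,7,8]=1
  size 5 → [0,5,6,7,8]=5  [4,5,6,7,8]=1
  size 6 → [0,4,5,6,7,8]=6  [3,4,5,6,7,8]=1
  size 7 → [0,3,4,5,6,7,8]=7  [2,3,4,5,6,7,8]=1
  first=0(a) contributes 1
  first=1(c) contributes 8
|[w]| = 9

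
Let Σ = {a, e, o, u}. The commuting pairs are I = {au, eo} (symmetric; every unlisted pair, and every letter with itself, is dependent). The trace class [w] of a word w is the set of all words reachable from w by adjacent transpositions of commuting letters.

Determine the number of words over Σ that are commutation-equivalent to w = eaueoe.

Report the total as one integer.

6

#0=e has no predecessor
#1=a depends on [0:e]
#2=u depends on [0:e]
#3=e depends on [1:a, 2:u]
#4=o depends on [1:a, 2:u]
#5=e depends on [3:e]
sources: [0:e]
N(rest) = Σ N(rest − s) over sources s of rest; N(one piece) = 1:
  size 1 → [4]=1  [5]=1
  size 2 → [3,5]=1  [4,5]=2
  size 3 → [3,4,5]=3
  size 4 → [1,3,4,5]=3  [2,3,4,5]=3
  first=0(e) contributes 6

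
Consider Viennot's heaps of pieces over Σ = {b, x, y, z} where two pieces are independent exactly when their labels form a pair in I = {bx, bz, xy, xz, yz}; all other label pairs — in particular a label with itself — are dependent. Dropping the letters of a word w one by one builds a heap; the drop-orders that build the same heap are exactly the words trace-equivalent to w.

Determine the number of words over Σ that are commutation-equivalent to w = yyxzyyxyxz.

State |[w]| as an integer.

0(y) covers ∅
1(y) covers 0:y
2(x) covers ∅
3(z) covers ∅
4(y) covers 1:y
5(y) covers 4:y
6(x) covers 2:x
7(y) covers 5:y
8(x) covers 6:x
9(z) covers 3:z
floor of heap: 0:y, 2:x, 3:z
completions by unplaced set U, small U first (add the entries for U minus each lowest piece of U):
  |U|=1: {7}:1  {8}:1  {9}:1
  |U|=2: {3,9}:1  {5,7}:1  {6,8}:1  {7,8}:2  {7,9}:2  {8,9}:2
  |U|=3: {2,6,8}:1  {3,7,9}:3  {3,8,9}:3  {4,5,7}:1  {5,7,8}:3  {5,7,9}:3  {6,7,8}:3  {6,8,9}:3  {7,8,9}:6
  |U|=4: {1,4,5,7}:1  {2,6,7,8}:4  {2,6,8,9}:4  {3,5,7,9}:6  {3,6,8,9}:6  {3,7,8,9}:12  {4,5,7,8}:4  {4,5,7,9}:4  {5,6,7,8}:6  {5,7,8,9}:12  {6,7,8,9}:12
  |U|=5: {0,1,4,5,7}:1  {1,4,5,7,8}:5  {1,4,5,7,9}:5  {2,3,6,8,9}:10  {2,5,6,7,8}:10  {2,6,7,8,9}:20  {3,4,5,7,9}:10  {3,5,7,8,9}:30  {3,6,7,8,9}:30  {4,5,6,7,8}:10  {4,5,7,8,9}:20  {5,6,7,8,9}:30
  |U|=6: {0,1,4,5,7,8}:6  {0,1,4,5,7,9}:6  {1,3,4,5,7,9}:15  {1,4,5,6,7,8}:15  {1,4,5,7,8,9}:30  {2,3,6,7,8,9}:60  {2,4,5,6,7,8}:20  {2,5,6,7,8,9}:60  {3,4,5,7,8,9}:60  {3,5,6,7,8,9}:90  {4,5,6,7,8,9}:60
  |U|=7: {0,1,3,4,5,7,9}:21  {0,1,4,5,6,7,8}:21  {0,1,4,5,7,8,9}:42  {1,2,4,5,6,7,8}:35  {1,3,4,5,7,8,9}:105  {1,4,5,6,7,8,9}:105  {2,3,5,6,7,8,9}:210  {2,4,5,6,7,8,9}:140  {3,4,5,6,7,8,9}:210
  |U|=8: {0,1,2,4,5,6,7,8}:56  {0,1,3,4,5,7,8,9}:168  {0,1,4,5,6,7,8,9}:168  {1,2,4,5,6,7,8,9}:280  {1,3,4,5,6,7,8,9}:420  {2,3,4,5,6,7,8,9}:560
  start at 0(y): 1260
  start at 2(x): 756
  start at 3(z): 504
sum over floor = 2520

2520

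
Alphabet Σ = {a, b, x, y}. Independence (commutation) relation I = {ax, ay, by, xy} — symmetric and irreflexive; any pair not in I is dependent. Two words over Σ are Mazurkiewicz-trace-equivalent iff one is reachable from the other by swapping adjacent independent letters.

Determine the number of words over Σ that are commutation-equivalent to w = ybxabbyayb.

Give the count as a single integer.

piece 0:y — minimal
piece 1:b — minimal
piece 2:x rests on {1:b}
piece 3:a rests on {1:b}
piece 4:b rests on {2:x, 3:a}
piece 5:b rests on {4:b}
piece 6:y rests on {0:y}
piece 7:a rests on {5:b}
piece 8:y rests on {6:y}
piece 9:b rests on {7:a}
minimal pieces: {0:y, 1:b}
ways to finish when only these pieces remain (= sum over removing one remaining piece with nothing left below it):
  1 left: {8}→1  {9}→1
  2 left: {6,8}→1  {7,9}→1  {8,9}→2
  3 left: {0,6,8}→1  {5,7,9}→1  {6,8,9}→3  {7,8,9}→3
  4 left: {0,6,8,9}→4  {4,5,7,9}→1  {5,7,8,9}→4  {6,7,8,9}→6
  5 left: {0,6,7,8,9}→10  {2,4,5,7,9}→1  {3,4,5,7,9}→1  {4,5,7,8,9}→5  {5,6,7,8,9}→10
  6 left: {0,5,6,7,8,9}→20  {2,3,4,5,7,9}→2  {2,4,5,7,8,9}→6  {3,4,5,7,8,9}→6  {4,5,6,7,8,9}→15
  7 left: {0,4,5,6,7,8,9}→35  {1,2,3,4,5,7,9}→2  {2,3,4,5,7,8,9}→14  {2,4,5,6,7,8,9}→21  {3,4,5,6,7,8,9}→21
  8 left: {0,2,4,5,6,7,8,9}→56  {0,3,4,5,6,7,8,9}→56  {1,2,3,4,5,7,8,9}→16  {2,3,4,5,6,7,8,9}→56
  placing 0:y first → 72 extensions
  placing 1:b first → 168 extensions
total linear extensions = 240

240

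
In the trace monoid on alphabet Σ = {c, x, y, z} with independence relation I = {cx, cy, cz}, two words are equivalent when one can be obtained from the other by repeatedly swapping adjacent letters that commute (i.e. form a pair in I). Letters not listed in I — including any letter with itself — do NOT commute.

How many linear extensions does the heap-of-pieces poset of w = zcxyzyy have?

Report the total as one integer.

7

#0=z has no predecessor
#1=c has no predecessor
#2=x depends on [0:z]
#3=y depends on [2:x]
#4=z depends on [3:y]
#5=y depends on [4:z]
#6=y depends on [5:y]
sources: [0:z, 1:c]
N(rest) = Σ N(rest − s) over sources s of rest; N(one piece) = 1:
  size 1 → [1]=1  [6]=1
  size 2 → [1,6]=2  [5,6]=1
  size 3 → [1,5,6]=3  [4,5,6]=1
  size 4 → [1,4,5,6]=4  [3,4,5,6]=1
  size 5 → [1,3,4,5,6]=5  [2,3,4,5,6]=1
  first=0(z) contributes 6
  first=1(c) contributes 1
|[w]| = 7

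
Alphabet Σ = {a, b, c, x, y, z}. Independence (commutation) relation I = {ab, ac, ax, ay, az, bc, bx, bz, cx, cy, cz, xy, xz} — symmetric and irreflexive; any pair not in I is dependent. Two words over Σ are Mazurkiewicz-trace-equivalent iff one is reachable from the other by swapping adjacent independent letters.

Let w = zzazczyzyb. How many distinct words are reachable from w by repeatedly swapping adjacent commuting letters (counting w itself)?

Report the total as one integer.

0(z) covers ∅
1(z) covers 0:z
2(a) covers ∅
3(z) covers 1:z
4(c) covers ∅
5(z) covers 3:z
6(y) covers 5:z
7(z) covers 6:y
8(y) covers 7:z
9(b) covers 8:y
floor of heap: 0:z, 2:a, 4:c
completions by unplaced set U, small U first (add the entries for U minus each lowest piece of U):
  |U|=1: {2}:1  {4}:1  {9}:1
  |U|=2: {2,4}:2  {2,9}:2  {4,9}:2  {8,9}:1
  |U|=3: {2,4,9}:6  {2,8,9}:3  {4,8,9}:3  {7,8,9}:1
  |U|=4: {2,4,8,9}:12  {2,7,8,9}:4  {4,7,8,9}:4  {6,7,8,9}:1
  |U|=5: {2,4,7,8,9}:20  {2,6,7,8,9}:5  {4,6,7,8,9}:5  {5,6,7,8,9}:1
  |U|=6: {2,4,6,7,8,9}:30  {2,5,6,7,8,9}:6  {3,5,6,7,8,9}:1  {4,5,6,7,8,9}:6
  |U|=7: {1,3,5,6,7,8,9}:1  {2,3,5,6,7,8,9}:7  {2,4,5,6,7,8,9}:42  {3,4,5,6,7,8,9}:7
  |U|=8: {0,1,3,5,6,7,8,9}:1  {1,2,3,5,6,7,8,9}:8  {1,3,4,5,6,7,8,9}:8  {2,3,4,5,6,7,8,9}:56
  start at 0(z): 72
  start at 2(a): 9
  start at 4(c): 9
sum over floor = 90

90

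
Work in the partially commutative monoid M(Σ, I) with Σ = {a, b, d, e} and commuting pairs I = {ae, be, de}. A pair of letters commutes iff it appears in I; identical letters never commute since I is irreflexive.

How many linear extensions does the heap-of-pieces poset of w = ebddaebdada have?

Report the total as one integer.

piece 0:e — minimal
piece 1:b — minimal
piece 2:d rests on {1:b}
piece 3:d rests on {2:d}
piece 4:a rests on {3:d}
piece 5:e rests on {0:e}
piece 6:b rests on {4:a}
piece 7:d rests on {6:b}
piece 8:a rests on {7:d}
piece 9:d rests on {8:a}
piece 10:a rests on {9:d}
minimal pieces: {0:e, 1:b}
ways to finish when only these pieces remain (= sum over removing one remaining piece with nothing left below it):
  1 left: {5}→1  {10}→1
  2 left: {0,5}→1  {5,10}→2  {9,10}→1
  3 left: {0,5,10}→3  {5,9,10}→3  {8,9,10}→1
  4 left: {0,5,9,10}→6  {5,8,9,10}→4  {7,8,9,10}→1
  5 left: {0,5,8,9,10}→10  {5,7,8,9,10}→5  {6,7,8,9,10}→1
  6 left: {0,5,7,8,9,10}→15  {4,6,7,8,9,10}→1  {5,6,7,8,9,10}→6
  7 left: {0,5,6,7,8,9,10}→21  {3,4,6,7,8,9,10}→1  {4,5,6,7,8,9,10}→7
  8 left: {0,4,5,6,7,8,9,10}→28  {2,3,4,6,7,8,9,10}→1  {3,4,5,6,7,8,9,10}→8
  9 left: {0,3,4,5,6,7,8,9,10}→36  {1,2,3,4,6,7,8,9,10}→1  {2,3,4,5,6,7,8,9,10}→9
  placing 0:e first → 10 extensions
  placing 1:b first → 45 extensions
total linear extensions = 55

55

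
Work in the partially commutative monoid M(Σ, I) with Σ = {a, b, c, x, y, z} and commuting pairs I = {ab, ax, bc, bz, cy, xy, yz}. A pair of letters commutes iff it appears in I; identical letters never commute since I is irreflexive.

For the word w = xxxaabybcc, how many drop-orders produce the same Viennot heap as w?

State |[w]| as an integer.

130

drop 0:x onto floor
drop 1:x onto {0:x}
drop 2:x onto {1:x}
drop 3:a onto floor
drop 4:a onto {3:a}
drop 5:b onto {2:x}
drop 6:y onto {4:a, 5:b}
drop 7:b onto {6:y}
drop 8:c onto {2:x, 4:a}
drop 9:c onto {8:c}
ground layer = {0:x, 3:a}
drop-orders for the pieces not yet dropped (sum over which currently-grounded one goes next):
  1 to go: {7} 1  {9} 1
  2 to go: {6,7} 1  {7,9} 2  {8,9} 1
  3 to go: {5,6,7} 1  {6,7,9} 3  {7,8,9} 3
  4 to go: {5,6,7,9} 4  {6,7,8,9} 6
  5 to go: {4,6,7,8,9} 6  {5,6,7,8,9} 10
  6 to go: {2,5,6,7,8,9} 10  {3,4,6,7,8,9} 6  {4,5,6,7,8,9} 16
  7 to go: {1,2,5,6,7,8,9} 10  {2,4,5,6,7,8,9} 26  {3,4,5,6,7,8,9} 22
  8 to go: {0,1,2,5,6,7,8,9} 10  {1,2,4,5,6,7,8,9} 36  {2,3,4,5,6,7,8,9} 48
  if 0:x drops first: 84 orders
  if 3:a drops first: 46 orders
heap linearizations: 130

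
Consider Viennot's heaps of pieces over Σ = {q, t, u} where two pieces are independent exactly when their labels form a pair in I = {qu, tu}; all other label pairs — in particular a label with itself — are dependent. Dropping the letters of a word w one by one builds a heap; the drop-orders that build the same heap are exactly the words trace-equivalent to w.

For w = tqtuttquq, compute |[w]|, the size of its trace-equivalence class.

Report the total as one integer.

36

piece 0:t — minimal
piece 1:q rests on {0:t}
piece 2:t rests on {1:q}
piece 3:u — minimal
piece 4:t rests on {2:t}
piece 5:t rests on {4:t}
piece 6:q rests on {5:t}
piece 7:u rests on {3:u}
piece 8:q rests on {6:q}
minimal pieces: {0:t, 3:u}
ways to finish when only these pieces remain (= sum over removing one remaining piece with nothing left below it):
  1 left: {7}→1  {8}→1
  2 left: {3,7}→1  {6,8}→1  {7,8}→2
  3 left: {3,7,8}→3  {5,6,8}→1  {6,7,8}→3
  4 left: {3,6,7,8}→6  {4,5,6,8}→1  {5,6,7,8}→4
  5 left: {2,4,5,6,8}→1  {3,5,6,7,8}→10  {4,5,6,7,8}→5
  6 left: {1,2,4,5,6,8}→1  {2,4,5,6,7,8}→6  {3,4,5,6,7,8}→15
  7 left: {0,1,2,4,5,6,8}→1  {1,2,4,5,6,7,8}→7  {2,3,4,5,6,7,8}→21
  placing 0:t first → 28 extensions
  placing 3:u first → 8 extensions
total linear extensions = 36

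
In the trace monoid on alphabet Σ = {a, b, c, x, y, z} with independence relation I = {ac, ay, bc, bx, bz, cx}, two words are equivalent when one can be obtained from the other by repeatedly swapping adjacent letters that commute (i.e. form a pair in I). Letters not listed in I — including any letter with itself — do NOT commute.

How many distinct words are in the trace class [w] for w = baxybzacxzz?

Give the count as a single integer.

7

drop 0:b onto floor
drop 1:a onto {0:b}
drop 2:x onto {1:a}
drop 3:y onto {2:x}
drop 4:b onto {3:y}
drop 5:z onto {3:y}
drop 6:a onto {4:b, 5:z}
drop 7:c onto {5:z}
drop 8:x onto {6:a}
drop 9:z onto {7:c, 8:x}
drop 10:z onto {9:z}
ground layer = {0:b}
drop-orders for the pieces not yet dropped (sum over which currently-grounded one goes next):
  1 to go: {10} 1
  2 to go: {9,10} 1
  3 to go: {7,9,10} 1  {8,9,10} 1
  4 to go: {6,8,9,10} 1  {7,8,9,10} 2
  5 to go: {4,6,8,9,10} 1  {6,7,8,9,10} 3
  6 to go: {4,6,7,8,9,10} 4  {5,6,7,8,9,10} 3
  7 to go: {4,5,6,7,8,9,10} 7
  8 to go: {3,4,5,6,7,8,9,10} 7
  9 to go: {2,3,4,5,6,7,8,9,10} 7
  if 0:b drops first: 7 orders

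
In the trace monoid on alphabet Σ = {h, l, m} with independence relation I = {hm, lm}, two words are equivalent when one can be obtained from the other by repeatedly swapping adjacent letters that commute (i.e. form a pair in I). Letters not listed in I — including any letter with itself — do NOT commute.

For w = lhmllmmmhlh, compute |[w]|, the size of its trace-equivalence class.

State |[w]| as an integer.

0(l) covers ∅
1(h) covers 0:l
2(m) covers ∅
3(l) covers 1:h
4(l) covers 3:l
5(m) covers 2:m
6(m) covers 5:m
7(m) covers 6:m
8(h) covers 4:l
9(l) covers 8:h
10(h) covers 9:l
floor of heap: 0:l, 2:m
completions by unplaced set U, small U first (add the entries for U minus each lowest piece of U):
  |U|=1: {7}:1  {10}:1
  |U|=2: {6,7}:1  {7,10}:2  {9,10}:1
  |U|=3: {5,6,7}:1  {6,7,10}:3  {7,9,10}:3  {8,9,10}:1
  |U|=4: {2,5,6,7}:1  {4,8,9,10}:1  {5,6,7,10}:4  {6,7,9,10}:6  {7,8,9,10}:4
  |U|=5: {2,5,6,7,10}:5  {3,4,8,9,10}:1  {4,7,8,9,10}:5  {5,6,7,9,10}:10  {6,7,8,9,10}:10
  |U|=6: {1,3,4,8,9,10}:1  {2,5,6,7,9,10}:15  {3,4,7,8,9,10}:6  {4,6,7,8,9,10}:15  {5,6,7,8,9,10}:20
  |U|=7: {0,1,3,4,8,9,10}:1  {1,3,4,7,8,9,10}:7  {2,5,6,7,8,9,10}:35  {3,4,6,7,8,9,10}:21  {4,5,6,7,8,9,10}:35
  |U|=8: {0,1,3,4,7,8,9,10}:8  {1,3,4,6,7,8,9,10}:28  {2,4,5,6,7,8,9,10}:70  {3,4,5,6,7,8,9,10}:56
  |U|=9: {0,1,3,4,6,7,8,9,10}:36  {1,3,4,5,6,7,8,9,10}:84  {2,3,4,5,6,7,8,9,10}:126
  start at 0(l): 210
  start at 2(m): 120
sum over floor = 330

330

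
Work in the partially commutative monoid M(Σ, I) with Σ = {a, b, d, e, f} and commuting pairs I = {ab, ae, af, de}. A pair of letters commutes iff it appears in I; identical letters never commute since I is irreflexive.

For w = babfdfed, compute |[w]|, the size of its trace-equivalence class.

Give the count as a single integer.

8

0(b) covers ∅
1(a) covers ∅
2(b) covers 0:b
3(f) covers 2:b
4(d) covers 1:a, 3:f
5(f) covers 4:d
6(e) covers 5:f
7(d) covers 5:f
floor of heap: 0:b, 1:a
completions by unplaced set U, small U first (add the entries for U minus each lowest piece of U):
  |U|=1: {6}:1  {7}:1
  |U|=2: {6,7}:2
  |U|=3: {5,6,7}:2
  |U|=4: {4,5,6,7}:2
  |U|=5: {1,4,5,6,7}:2  {3,4,5,6,7}:2
  |U|=6: {1,3,4,5,6,7}:4  {2,3,4,5,6,7}:2
  start at 0(b): 6
  start at 1(a): 2
sum over floor = 8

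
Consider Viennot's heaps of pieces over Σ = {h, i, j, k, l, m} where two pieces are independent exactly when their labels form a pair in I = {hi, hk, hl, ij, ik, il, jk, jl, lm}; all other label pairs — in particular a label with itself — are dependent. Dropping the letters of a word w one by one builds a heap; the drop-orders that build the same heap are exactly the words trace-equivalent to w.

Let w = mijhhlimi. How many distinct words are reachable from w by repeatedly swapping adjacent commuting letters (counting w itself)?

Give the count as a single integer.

drop 0:m onto floor
drop 1:i onto {0:m}
drop 2:j onto {0:m}
drop 3:h onto {2:j}
drop 4:h onto {3:h}
drop 5:l onto floor
drop 6:i onto {1:i}
drop 7:m onto {4:h, 6:i}
drop 8:i onto {7:m}
ground layer = {0:m, 5:l}
drop-orders for the pieces not yet dropped (sum over which currently-grounded one goes next):
  1 to go: {5} 1  {8} 1
  2 to go: {5,8} 2  {7,8} 1
  3 to go: {4,7,8} 1  {5,7,8} 3  {6,7,8} 1
  4 to go: {1,6,7,8} 1  {3,4,7,8} 1  {4,5,7,8} 4  {4,6,7,8} 2  {5,6,7,8} 4
  5 to go: {1,4,6,7,8} 3  {1,5,6,7,8} 5  {2,3,4,7,8} 1  {3,4,5,7,8} 5  {3,4,6,7,8} 3  {4,5,6,7,8} 10
  6 to go: {1,3,4,6,7,8} 6  {1,4,5,6,7,8} 18  {2,3,4,5,7,8} 6  {2,3,4,6,7,8} 4  {3,4,5,6,7,8} 18
  7 to go: {1,2,3,4,6,7,8} 10  {1,3,4,5,6,7,8} 42  {2,3,4,5,6,7,8} 28
  if 0:m drops first: 80 orders
  if 5:l drops first: 10 orders
heap linearizations: 90

90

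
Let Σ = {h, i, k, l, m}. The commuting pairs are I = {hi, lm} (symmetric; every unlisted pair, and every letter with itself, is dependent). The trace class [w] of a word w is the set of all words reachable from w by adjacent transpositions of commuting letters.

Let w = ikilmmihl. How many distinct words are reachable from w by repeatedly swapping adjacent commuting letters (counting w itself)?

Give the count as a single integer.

6

0(i) covers ∅
1(k) covers 0:i
2(i) covers 1:k
3(l) covers 2:i
4(m) covers 2:i
5(m) covers 4:m
6(i) covers 3:l, 5:m
7(h) covers 3:l, 5:m
8(l) covers 6:i, 7:h
floor of heap: 0:i
completions by unplaced set U, small U first (add the entries for U minus each lowest piece of U):
  |U|=1: {8}:1
  |U|=2: {6,8}:1  {7,8}:1
  |U|=3: {6,7,8}:2
  |U|=4: {3,6,7,8}:2  {5,6,7,8}:2
  |U|=5: {3,5,6,7,8}:4  {4,5,6,7,8}:2
  |U|=6: {3,4,5,6,7,8}:6
  |U|=7: {2,3,4,5,6,7,8}:6
  start at 0(i): 6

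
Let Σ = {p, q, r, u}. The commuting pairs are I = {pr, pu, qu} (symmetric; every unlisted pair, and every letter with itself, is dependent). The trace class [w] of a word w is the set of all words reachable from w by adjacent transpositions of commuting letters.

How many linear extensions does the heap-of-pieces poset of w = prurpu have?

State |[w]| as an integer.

#0=p has no predecessor
#1=r has no predecessor
#2=u depends on [1:r]
#3=r depends on [2:u]
#4=p depends on [0:p]
#5=u depends on [3:r]
sources: [0:p, 1:r]
N(rest) = Σ N(rest − s) over sources s of rest; N(one piece) = 1:
  size 1 → [4]=1  [5]=1
  size 2 → [0,4]=1  [3,5]=1  [4,5]=2
  size 3 → [0,4,5]=3  [2,3,5]=1  [3,4,5]=3
  size 4 → [0,3,4,5]=6  [1,2,3,5]=1  [2,3,4,5]=4
  first=0(p) contributes 5
  first=1(r) contributes 10
|[w]| = 15

15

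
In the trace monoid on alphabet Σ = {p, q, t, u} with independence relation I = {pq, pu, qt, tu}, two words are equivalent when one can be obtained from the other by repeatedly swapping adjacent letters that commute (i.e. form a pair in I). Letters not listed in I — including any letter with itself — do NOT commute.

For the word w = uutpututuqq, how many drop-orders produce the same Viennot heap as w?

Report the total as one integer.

0(u) covers ∅
1(u) covers 0:u
2(t) covers ∅
3(p) covers 2:t
4(u) covers 1:u
5(t) covers 3:p
6(u) covers 4:u
7(t) covers 5:t
8(u) covers 6:u
9(q) covers 8:u
10(q) covers 9:q
floor of heap: 0:u, 2:t
completions by unplaced set U, small U first (add the entries for U minus each lowest piece of U):
  |U|=1: {7}:1  {10}:1
  |U|=2: {5,7}:1  {7,10}:2  {9,10}:1
  |U|=3: {3,5,7}:1  {5,7,10}:3  {7,9,10}:3  {8,9,10}:1
  |U|=4: {2,3,5,7}:1  {3,5,7,10}:4  {5,7,9,10}:6  {6,8,9,10}:1  {7,8,9,10}:4
  |U|=5: {2,3,5,7,10}:5  {3,5,7,9,10}:10  {4,6,8,9,10}:1  {5,7,8,9,10}:10  {6,7,8,9,10}:5
  |U|=6: {1,4,6,8,9,10}:1  {2,3,5,7,9,10}:15  {3,5,7,8,9,10}:20  {4,6,7,8,9,10}:6  {5,6,7,8,9,10}:15
  |U|=7: {0,1,4,6,8,9,10}:1  {1,4,6,7,8,9,10}:7  {2,3,5,7,8,9,10}:35  {3,5,6,7,8,9,10}:35  {4,5,6,7,8,9,10}:21
  |U|=8: {0,1,4,6,7,8,9,10}:8  {1,4,5,6,7,8,9,10}:28  {2,3,5,6,7,8,9,10}:70  {3,4,5,6,7,8,9,10}:56
  |U|=9: {0,1,4,5,6,7,8,9,10}:36  {1,3,4,5,6,7,8,9,10}:84  {2,3,4,5,6,7,8,9,10}:126
  start at 0(u): 210
  start at 2(t): 120
sum over floor = 330

330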